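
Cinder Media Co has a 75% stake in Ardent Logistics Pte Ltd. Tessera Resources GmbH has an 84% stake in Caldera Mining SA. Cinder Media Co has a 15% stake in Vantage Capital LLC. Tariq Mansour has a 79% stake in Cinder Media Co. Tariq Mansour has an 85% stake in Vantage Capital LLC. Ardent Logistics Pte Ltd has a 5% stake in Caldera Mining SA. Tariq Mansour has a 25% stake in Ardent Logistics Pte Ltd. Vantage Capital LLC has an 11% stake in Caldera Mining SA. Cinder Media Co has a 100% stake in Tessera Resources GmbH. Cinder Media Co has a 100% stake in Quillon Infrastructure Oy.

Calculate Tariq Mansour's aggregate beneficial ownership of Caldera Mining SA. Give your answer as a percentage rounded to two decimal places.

81.23%

Tariq reaches Caldera along 5 paths.
Via Cinder → Vantage: 79% × 15% × 11% = 1.3035%.
Via Vantage: 85% × 11% = 9.35%.
Via Ardent: 25% × 5% = 1.25%.
Via Cinder → Ardent: 79% × 75% × 5% = 2.9625%.
Via Cinder → Tessera: 79% × 100% × 84% = 66.36%.
Total: 1.3035% + 9.35% + 1.25% + 2.9625% + 66.36% = 81.226%.
Rounded: 81.23%.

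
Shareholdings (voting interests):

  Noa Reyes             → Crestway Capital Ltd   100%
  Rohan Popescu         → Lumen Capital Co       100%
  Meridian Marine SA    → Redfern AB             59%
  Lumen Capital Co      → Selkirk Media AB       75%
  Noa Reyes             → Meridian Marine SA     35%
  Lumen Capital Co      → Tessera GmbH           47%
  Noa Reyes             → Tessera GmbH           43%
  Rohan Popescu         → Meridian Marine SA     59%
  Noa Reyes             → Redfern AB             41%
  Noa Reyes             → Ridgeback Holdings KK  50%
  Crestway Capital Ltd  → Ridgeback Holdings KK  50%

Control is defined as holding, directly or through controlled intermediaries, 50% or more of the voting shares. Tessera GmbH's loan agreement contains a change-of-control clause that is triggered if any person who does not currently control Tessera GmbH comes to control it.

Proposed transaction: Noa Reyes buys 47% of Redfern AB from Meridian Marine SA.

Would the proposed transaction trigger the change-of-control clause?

No

The purchase adds only to Noa's holdings (Meridian's stake shrinks), so Noa is the only person who could newly come to control Tessera.
Noa holds 100% of Crestway, so Noa controls Crestway.
Crestway and Noa together hold 50% + 50% = 100% of Ridgeback, so Noa controls Ridgeback.
In Tessera, Noa's side holds only 43%, not ≥ 50%.
So before the transaction, Noa does not control Tessera.
After the purchase, Noa's direct stake in Redfern rises to 41% + 47% = 88%, and Meridian's stake falls to 12%.
Noa holds 88% of Redfern, so Noa controls Redfern.
After the transaction, Noa's side holds 43% of Tessera, not ≥ 50%, so Noa still does not control Tessera.
No new person acquires control, so the clause is not triggered.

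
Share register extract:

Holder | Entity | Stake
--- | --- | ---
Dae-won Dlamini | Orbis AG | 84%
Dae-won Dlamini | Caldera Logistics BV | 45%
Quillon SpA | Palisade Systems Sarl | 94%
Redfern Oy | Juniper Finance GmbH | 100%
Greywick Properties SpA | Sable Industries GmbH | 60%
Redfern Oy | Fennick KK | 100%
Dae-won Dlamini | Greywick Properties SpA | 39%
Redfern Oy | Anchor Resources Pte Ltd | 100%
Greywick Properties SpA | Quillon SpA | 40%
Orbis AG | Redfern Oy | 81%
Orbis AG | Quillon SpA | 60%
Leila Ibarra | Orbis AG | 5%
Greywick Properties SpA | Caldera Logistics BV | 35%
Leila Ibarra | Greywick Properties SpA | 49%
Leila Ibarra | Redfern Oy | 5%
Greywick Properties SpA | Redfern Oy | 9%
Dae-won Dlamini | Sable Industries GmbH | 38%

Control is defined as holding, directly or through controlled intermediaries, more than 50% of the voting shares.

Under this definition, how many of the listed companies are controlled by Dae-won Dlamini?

7

Dae-won holds 84% of Orbis, so Dae-won controls Orbis.
Orbis holds 60% of Quillon, so Dae-won controls Quillon.
Orbis holds 81% of Redfern, so Dae-won controls Redfern.
Redfern holds 100% of Fennick, so Dae-won controls Fennick.
Redfern holds 100% of Anchor, so Dae-won controls Anchor.
Redfern holds 100% of Juniper, so Dae-won controls Juniper.
Quillon holds 94% of Palisade, so Dae-won controls Palisade.
No other company's threshold is met.
Dae-won controls 7 companies.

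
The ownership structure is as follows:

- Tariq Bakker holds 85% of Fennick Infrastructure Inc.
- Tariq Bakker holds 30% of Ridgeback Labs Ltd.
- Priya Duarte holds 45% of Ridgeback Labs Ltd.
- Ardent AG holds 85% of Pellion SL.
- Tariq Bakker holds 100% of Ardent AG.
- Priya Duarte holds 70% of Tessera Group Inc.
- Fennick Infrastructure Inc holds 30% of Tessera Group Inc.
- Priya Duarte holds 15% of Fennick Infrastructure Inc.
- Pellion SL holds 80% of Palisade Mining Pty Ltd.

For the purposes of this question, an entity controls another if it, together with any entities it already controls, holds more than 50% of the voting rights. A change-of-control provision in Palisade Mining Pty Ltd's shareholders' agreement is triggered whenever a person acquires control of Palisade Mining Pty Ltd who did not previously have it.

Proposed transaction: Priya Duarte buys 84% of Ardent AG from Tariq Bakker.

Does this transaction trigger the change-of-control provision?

The purchase adds only to Priya's holdings (Tariq's stake shrinks), so Priya is the only person who could newly come to control Palisade.
Priya holds 70% of Tessera, so Priya controls Tessera.
Neither Priya nor any entity Priya controls holds any voting interest in Palisade.
So before the transaction, Priya does not control Palisade.
After the purchase, Priya holds 84% of Ardent directly, and Tariq's stake falls to 16%.
Priya holds 84% of Ardent, so Priya controls Ardent.
Ardent holds 85% of Pellion, so Priya controls Pellion.
Pellion holds 80% of Palisade, so Priya controls Palisade.
Priya did not control Palisade before and does after, so the clause is triggered.

Yes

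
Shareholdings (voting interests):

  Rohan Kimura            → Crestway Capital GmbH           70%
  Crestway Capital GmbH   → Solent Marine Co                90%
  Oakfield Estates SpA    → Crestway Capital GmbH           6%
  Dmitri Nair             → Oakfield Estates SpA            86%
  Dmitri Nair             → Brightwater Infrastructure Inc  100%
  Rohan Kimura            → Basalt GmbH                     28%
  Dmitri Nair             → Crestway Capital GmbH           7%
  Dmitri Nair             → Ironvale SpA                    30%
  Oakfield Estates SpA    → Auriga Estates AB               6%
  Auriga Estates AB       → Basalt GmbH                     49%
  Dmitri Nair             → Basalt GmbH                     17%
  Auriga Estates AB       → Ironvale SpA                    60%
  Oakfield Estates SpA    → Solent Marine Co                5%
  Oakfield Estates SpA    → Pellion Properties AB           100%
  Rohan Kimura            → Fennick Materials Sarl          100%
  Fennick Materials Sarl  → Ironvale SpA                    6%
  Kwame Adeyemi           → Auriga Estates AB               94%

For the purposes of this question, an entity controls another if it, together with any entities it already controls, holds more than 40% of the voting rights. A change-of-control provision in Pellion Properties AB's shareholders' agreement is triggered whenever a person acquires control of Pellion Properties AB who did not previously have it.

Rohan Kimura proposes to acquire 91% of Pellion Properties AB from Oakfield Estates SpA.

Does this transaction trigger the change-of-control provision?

Yes

The purchase adds only to Rohan's holdings (Oakfield's stake shrinks), so Rohan is the only person who could newly come to control Pellion.
Rohan holds 100% of Fennick, so Rohan controls Fennick.
Rohan holds 70% of Crestway, so Rohan controls Crestway.
Crestway holds 90% of Solent, so Rohan controls Solent.
Neither Rohan nor any entity Rohan controls holds any voting interest in Pellion.
So before the transaction, Rohan does not control Pellion.
After the purchase, Rohan holds 91% of Pellion directly, and Oakfield's stake falls to 9%.
Rohan holds 91% of Pellion, so Rohan controls Pellion.
Rohan did not control Pellion before and does after, so the clause is triggered.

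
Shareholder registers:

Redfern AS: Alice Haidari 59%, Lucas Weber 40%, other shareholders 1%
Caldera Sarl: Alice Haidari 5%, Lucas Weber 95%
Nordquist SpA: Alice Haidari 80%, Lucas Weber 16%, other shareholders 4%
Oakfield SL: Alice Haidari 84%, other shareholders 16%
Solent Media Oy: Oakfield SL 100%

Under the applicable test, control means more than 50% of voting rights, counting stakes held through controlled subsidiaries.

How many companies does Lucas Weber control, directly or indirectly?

Lucas holds 95% of Caldera, so Lucas controls Caldera.
No other company's threshold is met.
Lucas controls 1 company.

1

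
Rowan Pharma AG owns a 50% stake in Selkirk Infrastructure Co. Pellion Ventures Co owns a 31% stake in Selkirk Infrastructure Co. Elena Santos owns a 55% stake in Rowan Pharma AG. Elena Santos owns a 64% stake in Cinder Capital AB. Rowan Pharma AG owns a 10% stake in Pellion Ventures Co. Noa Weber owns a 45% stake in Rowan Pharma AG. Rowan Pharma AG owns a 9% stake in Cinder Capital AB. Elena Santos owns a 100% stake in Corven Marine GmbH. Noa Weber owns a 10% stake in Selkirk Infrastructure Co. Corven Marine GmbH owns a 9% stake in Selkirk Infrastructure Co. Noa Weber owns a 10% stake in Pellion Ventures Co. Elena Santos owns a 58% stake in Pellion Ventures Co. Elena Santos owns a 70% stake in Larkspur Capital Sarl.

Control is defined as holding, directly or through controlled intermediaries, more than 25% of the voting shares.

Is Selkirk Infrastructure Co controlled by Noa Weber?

Noa holds 45% of Rowan, so Noa controls Rowan.
Rowan and Noa together hold 50% + 10% = 60% of Selkirk, so Noa controls Selkirk.

Yes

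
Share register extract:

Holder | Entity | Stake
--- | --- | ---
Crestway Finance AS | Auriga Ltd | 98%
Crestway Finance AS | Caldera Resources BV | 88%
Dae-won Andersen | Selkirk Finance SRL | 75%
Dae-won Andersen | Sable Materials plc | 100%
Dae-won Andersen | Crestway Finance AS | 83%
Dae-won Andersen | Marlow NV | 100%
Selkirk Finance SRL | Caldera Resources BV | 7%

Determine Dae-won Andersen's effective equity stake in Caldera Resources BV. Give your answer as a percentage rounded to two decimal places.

78.29%

Dae-won reaches Caldera along 2 paths.
Via Crestway: 83% × 88% = 73.04%.
Via Selkirk: 75% × 7% = 5.25%.
Total: 73.04% + 5.25% = 78.29%.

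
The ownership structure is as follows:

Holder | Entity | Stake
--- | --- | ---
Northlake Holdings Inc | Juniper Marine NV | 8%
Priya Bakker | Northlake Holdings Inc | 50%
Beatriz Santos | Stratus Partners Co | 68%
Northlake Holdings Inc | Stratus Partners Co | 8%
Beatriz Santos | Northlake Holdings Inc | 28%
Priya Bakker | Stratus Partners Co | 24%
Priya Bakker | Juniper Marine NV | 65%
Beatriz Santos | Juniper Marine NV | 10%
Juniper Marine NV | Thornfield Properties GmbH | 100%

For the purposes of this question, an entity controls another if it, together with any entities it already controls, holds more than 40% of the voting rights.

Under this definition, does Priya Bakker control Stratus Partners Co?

Priya holds 50% of Northlake, so Priya controls Northlake.
Priya and Northlake together hold 65% + 8% = 73% of Juniper, so Priya controls Juniper.
Juniper holds 100% of Thornfield, so Priya controls Thornfield.
In Stratus, Priya's side holds only 24% + 8% = 32%, not > 40%.
So Priya does not control Stratus.

No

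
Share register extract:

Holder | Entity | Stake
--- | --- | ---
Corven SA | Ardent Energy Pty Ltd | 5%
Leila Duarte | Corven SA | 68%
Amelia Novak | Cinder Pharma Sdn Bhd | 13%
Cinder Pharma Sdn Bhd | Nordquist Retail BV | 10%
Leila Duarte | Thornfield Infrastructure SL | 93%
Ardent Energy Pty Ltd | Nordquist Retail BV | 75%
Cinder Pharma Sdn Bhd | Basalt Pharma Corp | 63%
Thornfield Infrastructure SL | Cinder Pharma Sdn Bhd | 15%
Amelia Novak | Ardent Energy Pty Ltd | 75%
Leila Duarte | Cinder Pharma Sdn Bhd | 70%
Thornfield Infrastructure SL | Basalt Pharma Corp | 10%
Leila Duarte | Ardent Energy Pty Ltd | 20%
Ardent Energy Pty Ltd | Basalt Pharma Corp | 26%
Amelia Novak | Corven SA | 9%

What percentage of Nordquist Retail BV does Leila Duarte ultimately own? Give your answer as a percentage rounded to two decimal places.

25.95%

Leila reaches Nordquist along 4 paths.
Via Thornfield → Cinder: 93% × 15% × 10% = 1.395%.
Via Cinder: 70% × 10% = 7%.
Via Corven → Ardent: 68% × 5% × 75% = 2.55%.
Via Ardent: 20% × 75% = 15%.
Total: 1.395% + 7% + 2.55% + 15% = 25.945%.
Rounded: 25.95%.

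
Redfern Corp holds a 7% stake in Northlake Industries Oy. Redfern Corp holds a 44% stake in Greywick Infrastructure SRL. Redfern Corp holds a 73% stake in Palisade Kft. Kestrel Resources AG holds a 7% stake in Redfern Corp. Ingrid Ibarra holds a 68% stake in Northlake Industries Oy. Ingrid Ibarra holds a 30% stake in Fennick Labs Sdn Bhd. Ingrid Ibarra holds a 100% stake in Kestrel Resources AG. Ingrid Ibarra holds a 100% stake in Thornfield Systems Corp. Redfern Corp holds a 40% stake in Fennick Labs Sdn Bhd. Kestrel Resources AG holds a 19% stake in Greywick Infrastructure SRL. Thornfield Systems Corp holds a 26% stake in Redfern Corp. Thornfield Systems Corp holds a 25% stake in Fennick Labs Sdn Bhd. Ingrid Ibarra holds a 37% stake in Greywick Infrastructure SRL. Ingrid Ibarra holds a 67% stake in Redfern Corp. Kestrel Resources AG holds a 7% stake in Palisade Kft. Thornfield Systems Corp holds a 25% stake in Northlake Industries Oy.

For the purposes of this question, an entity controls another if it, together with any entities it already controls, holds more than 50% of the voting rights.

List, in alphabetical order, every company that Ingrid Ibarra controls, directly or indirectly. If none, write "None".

Fennick Labs Sdn Bhd, Greywick Infrastructure SRL, Kestrel Resources AG, Northlake Industries Oy, Palisade Kft, Redfern Corp, Thornfield Systems Corp

Ingrid holds 100% of Kestrel, so Ingrid controls Kestrel.
Ingrid holds 100% of Thornfield, so Ingrid controls Thornfield.
Thornfield and Ingrid and Kestrel together hold 26% + 67% + 7% = 100% of Redfern, so Ingrid controls Redfern.
Thornfield and Redfern and Ingrid together hold 25% + 7% + 68% = 100% of Northlake, so Ingrid controls Northlake.
Thornfield and Ingrid and Redfern together hold 25% + 30% + 40% = 95% of Fennick, so Ingrid controls Fennick.
Kestrel and Redfern together hold 7% + 73% = 80% of Palisade, so Ingrid controls Palisade.
Kestrel and Redfern and Ingrid together hold 19% + 44% + 37% = 100% of Greywick, so Ingrid controls Greywick.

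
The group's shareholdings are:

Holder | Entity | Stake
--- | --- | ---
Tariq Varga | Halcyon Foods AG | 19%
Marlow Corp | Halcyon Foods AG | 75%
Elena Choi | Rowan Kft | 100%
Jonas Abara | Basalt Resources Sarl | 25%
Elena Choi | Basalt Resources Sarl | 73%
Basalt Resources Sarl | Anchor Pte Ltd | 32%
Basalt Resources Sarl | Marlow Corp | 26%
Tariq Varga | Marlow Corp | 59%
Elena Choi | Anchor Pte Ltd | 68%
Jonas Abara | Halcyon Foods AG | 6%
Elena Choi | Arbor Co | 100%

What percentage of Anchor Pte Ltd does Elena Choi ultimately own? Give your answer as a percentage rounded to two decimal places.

91.36%

Elena reaches Anchor along 2 paths.
Via Basalt: 73% × 32% = 23.36%.
Direct stake: 68% = 68%.
Total: 23.36% + 68% = 91.36%.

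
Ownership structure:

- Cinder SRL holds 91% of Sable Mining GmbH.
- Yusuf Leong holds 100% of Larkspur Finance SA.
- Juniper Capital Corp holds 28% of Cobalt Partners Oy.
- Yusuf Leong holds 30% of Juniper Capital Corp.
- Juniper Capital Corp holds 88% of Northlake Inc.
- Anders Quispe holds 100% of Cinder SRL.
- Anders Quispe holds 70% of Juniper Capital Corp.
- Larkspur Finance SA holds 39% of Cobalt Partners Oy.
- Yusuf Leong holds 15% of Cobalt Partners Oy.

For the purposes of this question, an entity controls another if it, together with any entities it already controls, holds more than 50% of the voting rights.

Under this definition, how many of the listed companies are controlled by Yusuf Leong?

2

Yusuf holds 100% of Larkspur, so Yusuf controls Larkspur.
Larkspur and Yusuf together hold 39% + 15% = 54% of Cobalt, so Yusuf controls Cobalt.
No other company's threshold is met.
Yusuf controls 2 companies.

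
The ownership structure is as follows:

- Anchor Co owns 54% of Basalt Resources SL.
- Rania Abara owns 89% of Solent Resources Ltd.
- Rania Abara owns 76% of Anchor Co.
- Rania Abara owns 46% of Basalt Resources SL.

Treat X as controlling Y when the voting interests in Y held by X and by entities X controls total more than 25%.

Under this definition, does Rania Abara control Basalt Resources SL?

Yes

Rania holds 76% of Anchor, so Rania controls Anchor.
Anchor and Rania together hold 54% + 46% = 100% of Basalt, so Rania controls Basalt.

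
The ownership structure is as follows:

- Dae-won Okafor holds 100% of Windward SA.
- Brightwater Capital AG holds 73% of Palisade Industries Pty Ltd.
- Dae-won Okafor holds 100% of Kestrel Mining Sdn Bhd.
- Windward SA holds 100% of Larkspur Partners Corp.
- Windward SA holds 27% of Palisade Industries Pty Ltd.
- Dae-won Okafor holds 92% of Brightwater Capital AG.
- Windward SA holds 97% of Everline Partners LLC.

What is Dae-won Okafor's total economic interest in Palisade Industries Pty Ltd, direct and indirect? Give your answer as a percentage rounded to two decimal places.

Dae-won reaches Palisade along 2 paths.
Via Brightwater: 92% × 73% = 67.16%.
Via Windward: 100% × 27% = 27%.
Total: 67.16% + 27% = 94.16%.

94.16%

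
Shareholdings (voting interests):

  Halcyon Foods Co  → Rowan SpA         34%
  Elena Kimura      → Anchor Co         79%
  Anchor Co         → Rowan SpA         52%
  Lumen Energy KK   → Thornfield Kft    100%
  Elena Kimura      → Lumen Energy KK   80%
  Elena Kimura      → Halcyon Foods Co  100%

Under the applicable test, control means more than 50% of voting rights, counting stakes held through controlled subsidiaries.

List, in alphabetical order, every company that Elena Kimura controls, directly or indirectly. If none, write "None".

Anchor Co, Halcyon Foods Co, Lumen Energy KK, Rowan SpA, Thornfield Kft

Elena holds 80% of Lumen, so Elena controls Lumen.
Elena holds 79% of Anchor, so Elena controls Anchor.
Elena holds 100% of Halcyon, so Elena controls Halcyon.
Lumen holds 100% of Thornfield, so Elena controls Thornfield.
Anchor and Halcyon together hold 52% + 34% = 86% of Rowan, so Elena controls Rowan.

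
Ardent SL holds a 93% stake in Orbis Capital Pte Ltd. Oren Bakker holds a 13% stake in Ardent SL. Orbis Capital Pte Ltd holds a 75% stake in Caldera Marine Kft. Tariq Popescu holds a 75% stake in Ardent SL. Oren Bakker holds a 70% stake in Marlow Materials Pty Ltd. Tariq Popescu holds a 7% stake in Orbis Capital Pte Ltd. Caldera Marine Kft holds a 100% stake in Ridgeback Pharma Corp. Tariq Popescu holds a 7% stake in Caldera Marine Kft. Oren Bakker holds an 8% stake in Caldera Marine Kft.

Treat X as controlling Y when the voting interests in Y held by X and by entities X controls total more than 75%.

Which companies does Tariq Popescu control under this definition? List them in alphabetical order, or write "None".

Tariq's largest direct stake is 75% in Ardent, which does not meet the threshold.

None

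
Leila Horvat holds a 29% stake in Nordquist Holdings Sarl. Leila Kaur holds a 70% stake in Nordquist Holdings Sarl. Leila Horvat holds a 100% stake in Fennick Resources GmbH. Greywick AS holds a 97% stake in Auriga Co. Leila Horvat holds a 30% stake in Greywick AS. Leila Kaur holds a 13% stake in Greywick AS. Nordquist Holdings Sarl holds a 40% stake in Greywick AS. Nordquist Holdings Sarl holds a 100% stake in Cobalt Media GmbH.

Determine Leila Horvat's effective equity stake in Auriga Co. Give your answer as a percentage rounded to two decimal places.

Leila Horvat reaches Auriga along 2 paths.
Via Nordquist → Greywick: 29% × 40% × 97% = 11.252%.
Via Greywick: 30% × 97% = 29.1%.
Total: 11.252% + 29.1% = 40.352%.
Rounded: 40.35%.

40.35%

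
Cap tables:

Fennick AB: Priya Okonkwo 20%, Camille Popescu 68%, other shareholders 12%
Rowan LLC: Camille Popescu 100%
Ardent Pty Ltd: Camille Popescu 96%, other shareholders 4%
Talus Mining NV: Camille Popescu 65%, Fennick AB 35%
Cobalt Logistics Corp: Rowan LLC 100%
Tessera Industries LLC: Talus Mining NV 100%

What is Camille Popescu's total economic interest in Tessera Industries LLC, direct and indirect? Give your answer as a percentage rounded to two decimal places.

88.80%

Camille reaches Tessera along 2 paths.
Via Talus: 65% × 100% = 65%.
Via Fennick → Talus: 68% × 35% × 100% = 23.8%.
Total: 65% + 23.8% = 88.8%.
Rounded: 88.80%.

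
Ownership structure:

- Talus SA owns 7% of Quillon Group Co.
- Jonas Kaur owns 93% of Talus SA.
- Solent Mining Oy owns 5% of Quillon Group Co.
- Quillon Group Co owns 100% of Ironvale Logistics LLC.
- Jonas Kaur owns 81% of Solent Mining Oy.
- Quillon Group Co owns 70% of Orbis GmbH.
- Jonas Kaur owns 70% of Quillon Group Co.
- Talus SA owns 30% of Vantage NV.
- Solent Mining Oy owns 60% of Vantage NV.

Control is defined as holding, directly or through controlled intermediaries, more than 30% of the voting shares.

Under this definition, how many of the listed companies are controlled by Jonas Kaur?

Jonas holds 81% of Solent, so Jonas controls Solent.
Jonas holds 93% of Talus, so Jonas controls Talus.
Solent and Jonas and Talus together hold 5% + 70% + 7% = 82% of Quillon, so Jonas controls Quillon.
Quillon holds 70% of Orbis, so Jonas controls Orbis.
Solent and Talus together hold 60% + 30% = 90% of Vantage, so Jonas controls Vantage.
Quillon holds 100% of Ironvale, so Jonas controls Ironvale.
Jonas controls 6 companies.

6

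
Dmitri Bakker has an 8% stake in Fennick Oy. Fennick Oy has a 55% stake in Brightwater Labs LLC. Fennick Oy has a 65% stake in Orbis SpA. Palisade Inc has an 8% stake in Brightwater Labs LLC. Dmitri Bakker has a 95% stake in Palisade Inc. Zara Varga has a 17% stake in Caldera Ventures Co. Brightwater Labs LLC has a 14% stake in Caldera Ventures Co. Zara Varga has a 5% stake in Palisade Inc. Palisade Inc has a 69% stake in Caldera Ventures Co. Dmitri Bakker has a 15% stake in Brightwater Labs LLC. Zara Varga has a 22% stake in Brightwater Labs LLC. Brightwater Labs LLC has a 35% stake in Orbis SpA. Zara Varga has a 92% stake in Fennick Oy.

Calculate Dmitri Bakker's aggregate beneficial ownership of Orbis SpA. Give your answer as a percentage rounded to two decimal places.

14.65%

Dmitri reaches Orbis along 4 paths.
Via Fennick → Brightwater: 8% × 55% × 35% = 1.54%.
Via Palisade → Brightwater: 95% × 8% × 35% = 2.66%.
Via Brightwater: 15% × 35% = 5.25%.
Via Fennick: 8% × 65% = 5.2%.
Total: 1.54% + 2.66% + 5.25% + 5.2% = 14.65%.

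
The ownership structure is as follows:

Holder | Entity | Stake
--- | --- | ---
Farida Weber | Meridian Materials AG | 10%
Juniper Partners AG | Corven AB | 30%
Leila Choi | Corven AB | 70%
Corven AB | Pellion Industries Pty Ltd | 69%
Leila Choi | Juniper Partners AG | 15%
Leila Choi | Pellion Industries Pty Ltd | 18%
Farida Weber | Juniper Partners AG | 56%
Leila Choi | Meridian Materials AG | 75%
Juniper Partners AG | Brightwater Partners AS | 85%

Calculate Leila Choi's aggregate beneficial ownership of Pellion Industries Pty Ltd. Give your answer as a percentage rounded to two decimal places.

69.41%

Leila reaches Pellion along 3 paths.
Via Corven: 70% × 69% = 48.3%.
Via Juniper → Corven: 15% × 30% × 69% = 3.105%.
Direct stake: 18% = 18%.
Total: 48.3% + 3.105% + 18% = 69.405%.
Rounded: 69.41%.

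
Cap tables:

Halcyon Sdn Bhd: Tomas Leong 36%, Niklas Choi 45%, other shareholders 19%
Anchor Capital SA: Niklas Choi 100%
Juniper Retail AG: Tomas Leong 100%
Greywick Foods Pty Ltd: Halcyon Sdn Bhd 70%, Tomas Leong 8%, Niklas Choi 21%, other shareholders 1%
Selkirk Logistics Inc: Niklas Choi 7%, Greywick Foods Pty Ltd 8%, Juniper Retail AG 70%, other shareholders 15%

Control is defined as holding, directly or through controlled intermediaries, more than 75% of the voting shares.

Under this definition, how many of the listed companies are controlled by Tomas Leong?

Tomas holds 100% of Juniper, so Tomas controls Juniper.
No other company's threshold is met.
Tomas controls 1 company.

1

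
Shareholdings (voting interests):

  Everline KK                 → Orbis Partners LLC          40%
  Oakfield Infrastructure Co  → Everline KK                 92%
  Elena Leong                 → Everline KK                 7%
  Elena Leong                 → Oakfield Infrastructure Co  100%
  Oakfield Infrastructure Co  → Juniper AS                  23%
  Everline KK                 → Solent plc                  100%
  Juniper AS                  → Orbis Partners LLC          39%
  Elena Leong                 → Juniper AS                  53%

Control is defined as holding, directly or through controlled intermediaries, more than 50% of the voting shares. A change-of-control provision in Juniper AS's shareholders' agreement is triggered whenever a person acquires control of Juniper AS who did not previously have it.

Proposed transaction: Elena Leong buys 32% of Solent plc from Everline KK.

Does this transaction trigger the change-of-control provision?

No

The purchase adds only to Elena's holdings (Everline's stake shrinks), so Elena is the only person who could newly come to control Juniper.
Elena holds 100% of Oakfield, so Elena controls Oakfield.
Oakfield and Elena together hold 23% + 53% = 76% of Juniper, so Elena controls Juniper.
So Elena already controls Juniper before the transaction.
After the purchase, Elena holds 32% of Solent directly, and Everline's stake falls to 68%.
Elena controlled Juniper already, so this is not a new person acquiring control; every other person's position is unchanged or reduced.
No new person acquires control, so the clause is not triggered.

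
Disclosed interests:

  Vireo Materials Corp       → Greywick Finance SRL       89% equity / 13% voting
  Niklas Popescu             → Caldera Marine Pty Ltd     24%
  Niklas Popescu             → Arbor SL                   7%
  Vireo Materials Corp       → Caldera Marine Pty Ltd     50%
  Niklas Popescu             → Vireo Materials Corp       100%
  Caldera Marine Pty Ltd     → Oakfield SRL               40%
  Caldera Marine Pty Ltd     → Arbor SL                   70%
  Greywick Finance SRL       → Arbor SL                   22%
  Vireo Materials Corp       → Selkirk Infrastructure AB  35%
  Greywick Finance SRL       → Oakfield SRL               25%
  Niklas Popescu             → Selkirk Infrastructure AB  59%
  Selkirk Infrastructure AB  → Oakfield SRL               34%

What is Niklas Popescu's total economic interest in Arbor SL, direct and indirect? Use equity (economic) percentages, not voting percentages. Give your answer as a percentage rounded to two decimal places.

78.38%

Niklas reaches Arbor along 4 paths.
Via Vireo → Greywick: 100% × 89% × 22% = 19.58%.
Via Caldera: 24% × 70% = 16.8%.
Via Vireo → Caldera: 100% × 50% × 70% = 35%.
Direct stake: 7% = 7%.
Total: 19.58% + 16.8% + 35% + 7% = 78.38%.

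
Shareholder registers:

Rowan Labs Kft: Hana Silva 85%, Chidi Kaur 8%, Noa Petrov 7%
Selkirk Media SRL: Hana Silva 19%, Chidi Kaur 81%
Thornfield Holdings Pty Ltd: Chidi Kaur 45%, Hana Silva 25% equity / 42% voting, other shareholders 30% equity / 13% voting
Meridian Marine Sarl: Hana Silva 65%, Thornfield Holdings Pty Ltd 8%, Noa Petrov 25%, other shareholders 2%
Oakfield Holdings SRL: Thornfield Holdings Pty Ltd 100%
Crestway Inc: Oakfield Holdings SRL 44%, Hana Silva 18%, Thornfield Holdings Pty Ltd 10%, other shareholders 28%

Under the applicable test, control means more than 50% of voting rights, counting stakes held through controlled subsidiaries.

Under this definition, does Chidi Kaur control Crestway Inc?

Chidi holds 81% of Selkirk, so Chidi controls Selkirk.
Neither Chidi nor any entity Chidi controls holds any voting interest in Crestway.
So Chidi does not control Crestway.

No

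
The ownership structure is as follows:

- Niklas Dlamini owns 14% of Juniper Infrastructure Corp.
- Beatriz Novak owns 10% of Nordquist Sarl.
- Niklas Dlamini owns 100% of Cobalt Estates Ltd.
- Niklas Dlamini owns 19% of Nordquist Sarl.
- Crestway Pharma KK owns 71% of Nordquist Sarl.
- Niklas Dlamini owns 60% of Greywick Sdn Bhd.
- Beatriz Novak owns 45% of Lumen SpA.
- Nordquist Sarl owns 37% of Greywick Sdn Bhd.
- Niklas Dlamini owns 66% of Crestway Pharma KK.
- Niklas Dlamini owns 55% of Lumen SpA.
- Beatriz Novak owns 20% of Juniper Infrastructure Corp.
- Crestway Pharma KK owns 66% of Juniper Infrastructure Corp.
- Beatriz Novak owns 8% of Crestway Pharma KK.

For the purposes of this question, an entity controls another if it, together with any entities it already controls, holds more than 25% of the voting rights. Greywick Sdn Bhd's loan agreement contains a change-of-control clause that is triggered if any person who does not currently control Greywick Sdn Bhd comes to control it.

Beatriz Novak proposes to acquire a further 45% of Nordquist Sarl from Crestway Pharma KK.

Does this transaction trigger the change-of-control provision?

The purchase adds only to Beatriz's holdings (Crestway's stake shrinks), so Beatriz is the only person who could newly come to control Greywick.
Beatriz holds 45% of Lumen, so Beatriz controls Lumen.
Neither Beatriz nor any entity Beatriz controls holds any voting interest in Greywick.
So before the transaction, Beatriz does not control Greywick.
After the purchase, Beatriz's direct stake in Nordquist rises to 10% + 45% = 55%, and Crestway's stake falls to 26%.
Beatriz holds 55% of Nordquist, so Beatriz controls Nordquist.
Nordquist holds 37% of Greywick, so Beatriz controls Greywick.
Beatriz did not control Greywick before and does after, so the clause is triggered.

Yes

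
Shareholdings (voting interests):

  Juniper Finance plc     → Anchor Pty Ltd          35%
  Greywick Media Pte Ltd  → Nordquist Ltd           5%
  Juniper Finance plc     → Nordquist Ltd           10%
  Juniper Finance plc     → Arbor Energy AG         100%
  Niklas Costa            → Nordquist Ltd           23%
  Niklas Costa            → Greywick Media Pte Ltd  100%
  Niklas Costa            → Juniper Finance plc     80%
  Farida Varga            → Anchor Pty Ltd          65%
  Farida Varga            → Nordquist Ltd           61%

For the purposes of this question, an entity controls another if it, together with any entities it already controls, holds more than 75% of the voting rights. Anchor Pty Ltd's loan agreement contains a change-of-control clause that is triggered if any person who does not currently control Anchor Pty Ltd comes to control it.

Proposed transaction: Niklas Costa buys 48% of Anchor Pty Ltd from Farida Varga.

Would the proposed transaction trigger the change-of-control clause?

Yes

The purchase adds only to Niklas's holdings (Farida's stake shrinks), so Niklas is the only person who could newly come to control Anchor.
Niklas holds 80% of Juniper, so Niklas controls Juniper.
Niklas holds 100% of Greywick, so Niklas controls Greywick.
Juniper holds 100% of Arbor, so Niklas controls Arbor.
In Anchor, Niklas's side holds only 35%, not > 75%.
So before the transaction, Niklas does not control Anchor.
After the purchase, Niklas holds 48% of Anchor directly, and Farida's stake falls to 17%.
Juniper and Niklas together hold 35% + 48% = 83% of Anchor, so Niklas controls Anchor.
Niklas did not control Anchor before and does after, so the clause is triggered.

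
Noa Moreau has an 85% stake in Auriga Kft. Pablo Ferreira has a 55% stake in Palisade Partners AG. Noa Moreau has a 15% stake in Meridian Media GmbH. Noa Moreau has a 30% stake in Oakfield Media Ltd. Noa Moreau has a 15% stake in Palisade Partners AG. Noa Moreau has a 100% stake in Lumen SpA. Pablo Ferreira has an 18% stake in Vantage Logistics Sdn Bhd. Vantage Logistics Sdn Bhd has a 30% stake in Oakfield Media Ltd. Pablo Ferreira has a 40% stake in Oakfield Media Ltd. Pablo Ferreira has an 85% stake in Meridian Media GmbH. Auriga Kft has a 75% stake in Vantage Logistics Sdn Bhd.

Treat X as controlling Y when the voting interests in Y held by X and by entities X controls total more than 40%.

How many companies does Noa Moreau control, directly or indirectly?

Noa holds 100% of Lumen, so Noa controls Lumen.
Noa holds 85% of Auriga, so Noa controls Auriga.
Auriga holds 75% of Vantage, so Noa controls Vantage.
Noa and Vantage together hold 30% + 30% = 60% of Oakfield, so Noa controls Oakfield.
No other company's threshold is met.
Noa controls 4 companies.

4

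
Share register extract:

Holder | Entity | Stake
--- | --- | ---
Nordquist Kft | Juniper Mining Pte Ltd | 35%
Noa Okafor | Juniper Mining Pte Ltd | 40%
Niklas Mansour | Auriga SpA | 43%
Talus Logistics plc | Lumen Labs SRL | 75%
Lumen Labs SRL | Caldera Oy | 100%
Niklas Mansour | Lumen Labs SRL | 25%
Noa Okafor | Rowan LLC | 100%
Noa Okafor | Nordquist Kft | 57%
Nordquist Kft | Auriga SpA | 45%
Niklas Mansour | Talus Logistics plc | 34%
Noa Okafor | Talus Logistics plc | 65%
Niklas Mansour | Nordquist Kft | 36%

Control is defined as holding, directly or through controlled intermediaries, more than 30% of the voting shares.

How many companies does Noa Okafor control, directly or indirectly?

7

Noa holds 57% of Nordquist, so Noa controls Nordquist.
Noa holds 65% of Talus, so Noa controls Talus.
Talus holds 75% of Lumen, so Noa controls Lumen.
Nordquist holds 45% of Auriga, so Noa controls Auriga.
Nordquist and Noa together hold 35% + 40% = 75% of Juniper, so Noa controls Juniper.
Lumen holds 100% of Caldera, so Noa controls Caldera.
Noa holds 100% of Rowan, so Noa controls Rowan.
Noa controls 7 companies.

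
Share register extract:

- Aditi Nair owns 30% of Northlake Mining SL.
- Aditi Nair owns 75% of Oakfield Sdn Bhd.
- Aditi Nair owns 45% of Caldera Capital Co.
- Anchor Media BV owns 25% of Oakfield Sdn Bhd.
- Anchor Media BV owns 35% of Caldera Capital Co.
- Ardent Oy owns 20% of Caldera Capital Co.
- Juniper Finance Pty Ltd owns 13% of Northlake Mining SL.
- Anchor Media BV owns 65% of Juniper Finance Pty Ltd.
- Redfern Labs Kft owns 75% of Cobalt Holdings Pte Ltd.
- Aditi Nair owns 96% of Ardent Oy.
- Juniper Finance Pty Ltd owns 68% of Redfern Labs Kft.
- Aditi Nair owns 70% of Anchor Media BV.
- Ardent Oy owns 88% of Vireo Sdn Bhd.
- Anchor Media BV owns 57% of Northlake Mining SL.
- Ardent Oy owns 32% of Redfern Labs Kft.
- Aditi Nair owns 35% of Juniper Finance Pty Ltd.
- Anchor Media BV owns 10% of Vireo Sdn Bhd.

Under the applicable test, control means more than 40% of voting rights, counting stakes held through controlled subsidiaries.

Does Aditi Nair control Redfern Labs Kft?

Aditi holds 96% of Ardent, so Aditi controls Ardent.
Aditi holds 70% of Anchor, so Aditi controls Anchor.
Aditi and Anchor together hold 35% + 65% = 100% of Juniper, so Aditi controls Juniper.
Juniper and Ardent together hold 68% + 32% = 100% of Redfern, so Aditi controls Redfern.

Yes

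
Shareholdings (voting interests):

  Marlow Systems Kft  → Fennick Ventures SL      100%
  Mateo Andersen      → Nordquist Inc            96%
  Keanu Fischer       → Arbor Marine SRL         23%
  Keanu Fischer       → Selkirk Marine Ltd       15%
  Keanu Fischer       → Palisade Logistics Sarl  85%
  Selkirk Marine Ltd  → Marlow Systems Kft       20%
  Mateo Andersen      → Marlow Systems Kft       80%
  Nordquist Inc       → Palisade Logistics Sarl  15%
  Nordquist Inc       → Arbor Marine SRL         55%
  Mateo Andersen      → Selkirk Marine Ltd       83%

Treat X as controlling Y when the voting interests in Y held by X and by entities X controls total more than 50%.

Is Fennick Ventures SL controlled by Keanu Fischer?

No

Keanu holds 85% of Palisade, so Keanu controls Palisade.
Neither Keanu nor any entity Keanu controls holds any voting interest in Fennick.
So Keanu does not control Fennick.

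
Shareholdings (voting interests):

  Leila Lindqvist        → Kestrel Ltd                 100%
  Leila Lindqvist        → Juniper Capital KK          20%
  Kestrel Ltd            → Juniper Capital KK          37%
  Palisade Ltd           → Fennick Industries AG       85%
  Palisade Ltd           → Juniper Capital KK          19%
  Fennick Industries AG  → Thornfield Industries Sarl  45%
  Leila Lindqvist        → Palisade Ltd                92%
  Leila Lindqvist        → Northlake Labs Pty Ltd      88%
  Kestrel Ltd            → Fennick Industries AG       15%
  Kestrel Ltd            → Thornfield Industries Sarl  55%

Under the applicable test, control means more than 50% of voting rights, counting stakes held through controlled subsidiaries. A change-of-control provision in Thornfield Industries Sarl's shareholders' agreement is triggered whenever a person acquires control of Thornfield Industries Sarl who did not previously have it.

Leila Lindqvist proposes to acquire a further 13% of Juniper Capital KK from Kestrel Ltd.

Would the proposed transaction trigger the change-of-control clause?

The purchase adds only to Leila's holdings (Kestrel's stake shrinks), so Leila is the only person who could newly come to control Thornfield.
Leila holds 100% of Kestrel, so Leila controls Kestrel.
Leila holds 92% of Palisade, so Leila controls Palisade.
Kestrel and Palisade together hold 15% + 85% = 100% of Fennick, so Leila controls Fennick.
Kestrel and Fennick together hold 55% + 45% = 100% of Thornfield, so Leila controls Thornfield.
So Leila already controls Thornfield before the transaction.
After the purchase, Leila's direct stake in Juniper rises to 20% + 13% = 33%, and Kestrel's stake falls to 24%.
Leila controlled Thornfield already, so this is not a new person acquiring control; every other person's position is unchanged or reduced.
No new person acquires control, so the clause is not triggered.

No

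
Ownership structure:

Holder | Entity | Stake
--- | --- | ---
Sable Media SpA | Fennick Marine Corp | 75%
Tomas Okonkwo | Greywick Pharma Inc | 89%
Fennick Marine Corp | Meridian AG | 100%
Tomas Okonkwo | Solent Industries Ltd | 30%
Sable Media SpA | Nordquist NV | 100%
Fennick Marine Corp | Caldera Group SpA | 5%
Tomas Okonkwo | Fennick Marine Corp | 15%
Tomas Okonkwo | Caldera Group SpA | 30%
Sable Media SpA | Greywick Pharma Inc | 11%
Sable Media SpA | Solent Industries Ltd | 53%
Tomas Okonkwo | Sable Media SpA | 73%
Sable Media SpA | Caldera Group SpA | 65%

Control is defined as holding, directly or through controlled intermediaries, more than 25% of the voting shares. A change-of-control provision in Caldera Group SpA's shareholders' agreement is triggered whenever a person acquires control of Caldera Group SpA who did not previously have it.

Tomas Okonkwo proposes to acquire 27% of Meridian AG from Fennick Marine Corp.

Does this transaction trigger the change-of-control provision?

The purchase adds only to Tomas's holdings (Fennick's stake shrinks), so Tomas is the only person who could newly come to control Caldera.
Tomas holds 73% of Sable, so Tomas controls Sable.
Sable and Tomas together hold 75% + 15% = 90% of Fennick, so Tomas controls Fennick.
Fennick and Tomas and Sable together hold 5% + 30% + 65% = 100% of Caldera, so Tomas controls Caldera.
So Tomas already controls Caldera before the transaction.
After the purchase, Tomas holds 27% of Meridian directly, and Fennick's stake falls to 73%.
Tomas controlled Caldera already, so this is not a new person acquiring control; every other person's position is unchanged or reduced.
No new person acquires control, so the clause is not triggered.

No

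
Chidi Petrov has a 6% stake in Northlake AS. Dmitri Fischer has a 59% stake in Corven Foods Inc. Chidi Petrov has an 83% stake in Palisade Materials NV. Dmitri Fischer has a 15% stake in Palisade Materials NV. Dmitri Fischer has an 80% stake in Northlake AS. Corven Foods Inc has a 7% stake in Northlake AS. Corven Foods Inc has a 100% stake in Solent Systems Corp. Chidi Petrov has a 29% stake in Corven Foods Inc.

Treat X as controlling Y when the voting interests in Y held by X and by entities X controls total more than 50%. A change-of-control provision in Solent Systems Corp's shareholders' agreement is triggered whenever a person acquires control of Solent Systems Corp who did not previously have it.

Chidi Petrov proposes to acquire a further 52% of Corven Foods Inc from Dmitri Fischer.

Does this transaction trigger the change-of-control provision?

The purchase adds only to Chidi's holdings (Dmitri's stake shrinks), so Chidi is the only person who could newly come to control Solent.
Chidi holds 83% of Palisade, so Chidi controls Palisade.
Neither Chidi nor any entity Chidi controls holds any voting interest in Solent.
So before the transaction, Chidi does not control Solent.
After the purchase, Chidi's direct stake in Corven rises to 29% + 52% = 81%, and Dmitri's stake falls to 7%.
Chidi holds 81% of Corven, so Chidi controls Corven.
Corven holds 100% of Solent, so Chidi controls Solent.
Chidi did not control Solent before and does after, so the clause is triggered.

Yes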